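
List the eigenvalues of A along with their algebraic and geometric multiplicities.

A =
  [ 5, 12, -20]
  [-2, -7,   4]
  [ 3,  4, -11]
λ = -5: alg = 2, geom = 1; λ = -3: alg = 1, geom = 1

Step 1 — factor the characteristic polynomial to read off the algebraic multiplicities:
  χ_A(x) = (x + 3)*(x + 5)^2

Step 2 — compute geometric multiplicities via the rank-nullity identity g(λ) = n − rank(A − λI):
  rank(A − (-5)·I) = 2, so dim ker(A − (-5)·I) = n − 2 = 1
  rank(A − (-3)·I) = 2, so dim ker(A − (-3)·I) = n − 2 = 1

Summary:
  λ = -5: algebraic multiplicity = 2, geometric multiplicity = 1
  λ = -3: algebraic multiplicity = 1, geometric multiplicity = 1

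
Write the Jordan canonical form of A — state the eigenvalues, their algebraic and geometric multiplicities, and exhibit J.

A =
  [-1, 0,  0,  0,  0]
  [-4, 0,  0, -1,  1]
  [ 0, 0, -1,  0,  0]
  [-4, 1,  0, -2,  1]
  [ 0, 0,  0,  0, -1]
J_2(-1) ⊕ J_1(-1) ⊕ J_1(-1) ⊕ J_1(-1)

The characteristic polynomial is
  det(x·I − A) = x^5 + 5*x^4 + 10*x^3 + 10*x^2 + 5*x + 1 = (x + 1)^5

Eigenvalues and multiplicities (the geometric multiplicity of λ is n − rank(A − λI), which equals the number of Jordan blocks for λ):
  λ = -1: algebraic multiplicity = 5, geometric multiplicity = 4

Determining the block sizes for each eigenvalue:
  λ = -1: 4 blocks summing to 5 forces exactly one block of size 2 and the rest size 1 → block sizes [2, 1, 1, 1]

Assembling the blocks gives a Jordan form
J =
  [-1,  1,  0,  0,  0]
  [ 0, -1,  0,  0,  0]
  [ 0,  0, -1,  0,  0]
  [ 0,  0,  0, -1,  0]
  [ 0,  0,  0,  0, -1]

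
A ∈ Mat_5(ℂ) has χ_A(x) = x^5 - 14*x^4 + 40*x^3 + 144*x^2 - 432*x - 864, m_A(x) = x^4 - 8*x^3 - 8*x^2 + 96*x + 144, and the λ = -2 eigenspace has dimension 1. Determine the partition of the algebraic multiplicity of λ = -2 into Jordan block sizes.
Block sizes for λ = -2: [2]

Step 1 — from the characteristic polynomial, algebraic multiplicity of λ = -2 is 2. From dim ker(A − (-2)·I) = 1, there are exactly 1 Jordan blocks for λ = -2.
Step 2 — from the minimal polynomial, the factor (x + 2)^2 tells us the largest block for λ = -2 has size 2.
Step 3 — with total size 2, 1 blocks, and largest block 2, the block sizes (in nonincreasing order) are [2].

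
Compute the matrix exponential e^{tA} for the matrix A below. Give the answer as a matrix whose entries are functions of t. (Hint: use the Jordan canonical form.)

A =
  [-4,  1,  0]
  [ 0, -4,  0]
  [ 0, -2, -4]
e^{tA} =
  [exp(-4*t), t*exp(-4*t), 0]
  [0, exp(-4*t), 0]
  [0, -2*t*exp(-4*t), exp(-4*t)]

Strategy: write A = P · J · P⁻¹ where J is a Jordan canonical form, so e^{tA} = P · e^{tJ} · P⁻¹, and e^{tJ} can be computed block-by-block.

A has Jordan form
J =
  [-4,  1,  0]
  [ 0, -4,  0]
  [ 0,  0, -4]
(up to reordering of blocks).

Per-block formulas:
  For a 2×2 Jordan block J_2(-4): exp(t · J_2(-4)) = e^(-4t)·(I + t·N), where N is the 2×2 nilpotent shift.
  For a 1×1 block at λ = -4: exp(t · [-4]) = [e^(-4t)].

After assembling e^{tJ} and conjugating by P, we get:

e^{tA} =
  [exp(-4*t), t*exp(-4*t), 0]
  [0, exp(-4*t), 0]
  [0, -2*t*exp(-4*t), exp(-4*t)]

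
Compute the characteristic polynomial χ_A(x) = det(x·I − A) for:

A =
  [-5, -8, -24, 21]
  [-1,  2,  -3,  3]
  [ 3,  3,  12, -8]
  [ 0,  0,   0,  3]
x^4 - 12*x^3 + 54*x^2 - 108*x + 81

Expanding det(x·I − A) (e.g. by cofactor expansion or by noting that A is similar to its Jordan form J, which has the same characteristic polynomial as A) gives
  χ_A(x) = x^4 - 12*x^3 + 54*x^2 - 108*x + 81
which factors as (x - 3)^4. The eigenvalues (with algebraic multiplicities) are λ = 3 with multiplicity 4.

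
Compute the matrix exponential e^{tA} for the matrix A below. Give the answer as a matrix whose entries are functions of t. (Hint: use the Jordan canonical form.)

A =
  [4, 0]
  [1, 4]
e^{tA} =
  [exp(4*t), 0]
  [t*exp(4*t), exp(4*t)]

Strategy: write A = P · J · P⁻¹ where J is a Jordan canonical form, so e^{tA} = P · e^{tJ} · P⁻¹, and e^{tJ} can be computed block-by-block.

A has Jordan form
J =
  [4, 1]
  [0, 4]
(up to reordering of blocks).

Per-block formulas:
  For a 2×2 Jordan block J_2(4): exp(t · J_2(4)) = e^(4t)·(I + t·N), where N is the 2×2 nilpotent shift.

After assembling e^{tJ} and conjugating by P, we get:

e^{tA} =
  [exp(4*t), 0]
  [t*exp(4*t), exp(4*t)]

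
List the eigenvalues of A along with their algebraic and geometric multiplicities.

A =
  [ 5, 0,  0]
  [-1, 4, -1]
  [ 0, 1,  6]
λ = 5: alg = 3, geom = 1

Step 1 — factor the characteristic polynomial to read off the algebraic multiplicities:
  χ_A(x) = (x - 5)^3

Step 2 — compute geometric multiplicities via the rank-nullity identity g(λ) = n − rank(A − λI):
  rank(A − (5)·I) = 2, so dim ker(A − (5)·I) = n − 2 = 1

Summary:
  λ = 5: algebraic multiplicity = 3, geometric multiplicity = 1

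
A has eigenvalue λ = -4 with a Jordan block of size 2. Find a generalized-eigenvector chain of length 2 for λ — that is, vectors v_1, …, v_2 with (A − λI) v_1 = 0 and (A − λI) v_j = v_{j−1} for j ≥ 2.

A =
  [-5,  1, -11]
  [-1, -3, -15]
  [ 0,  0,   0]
A Jordan chain for λ = -4 of length 2:
v_1 = (-1, -1, 0)ᵀ
v_2 = (1, 0, 0)ᵀ

Let N = A − (-4)·I. We want v_2 with N^2 v_2 = 0 but N^1 v_2 ≠ 0; then v_{j-1} := N · v_j for j = 2, …, 2.

Pick v_2 = (1, 0, 0)ᵀ.
Then v_1 = N · v_2 = (-1, -1, 0)ᵀ.

Sanity check: (A − (-4)·I) v_1 = (0, 0, 0)ᵀ = 0. ✓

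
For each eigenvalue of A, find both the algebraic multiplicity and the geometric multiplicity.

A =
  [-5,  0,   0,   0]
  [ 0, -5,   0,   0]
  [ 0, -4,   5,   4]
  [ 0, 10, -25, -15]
λ = -5: alg = 4, geom = 3

Step 1 — factor the characteristic polynomial to read off the algebraic multiplicities:
  χ_A(x) = (x + 5)^4

Step 2 — compute geometric multiplicities via the rank-nullity identity g(λ) = n − rank(A − λI):
  rank(A − (-5)·I) = 1, so dim ker(A − (-5)·I) = n − 1 = 3

Summary:
  λ = -5: algebraic multiplicity = 4, geometric multiplicity = 3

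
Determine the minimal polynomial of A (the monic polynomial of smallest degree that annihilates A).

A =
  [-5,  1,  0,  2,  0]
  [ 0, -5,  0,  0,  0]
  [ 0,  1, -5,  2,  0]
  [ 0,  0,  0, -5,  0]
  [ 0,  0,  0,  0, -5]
x^2 + 10*x + 25

The characteristic polynomial is χ_A(x) = (x + 5)^5, so the eigenvalues are known. The minimal polynomial is
  m_A(x) = Π_λ (x − λ)^{k_λ}
where k_λ is the size of the *largest* Jordan block for λ (equivalently, the smallest k with (A − λI)^k v = 0 for every generalised eigenvector v of λ).

  λ = -5: largest Jordan block has size 2, contributing (x + 5)^2

So m_A(x) = (x + 5)^2 = x^2 + 10*x + 25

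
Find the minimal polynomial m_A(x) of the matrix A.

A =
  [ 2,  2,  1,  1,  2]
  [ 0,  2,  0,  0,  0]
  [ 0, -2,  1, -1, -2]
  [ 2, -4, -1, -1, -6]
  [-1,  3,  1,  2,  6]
x^2 - 4*x + 4

The characteristic polynomial is χ_A(x) = (x - 2)^5, so the eigenvalues are known. The minimal polynomial is
  m_A(x) = Π_λ (x − λ)^{k_λ}
where k_λ is the size of the *largest* Jordan block for λ (equivalently, the smallest k with (A − λI)^k v = 0 for every generalised eigenvector v of λ).

  λ = 2: largest Jordan block has size 2, contributing (x − 2)^2

So m_A(x) = (x - 2)^2 = x^2 - 4*x + 4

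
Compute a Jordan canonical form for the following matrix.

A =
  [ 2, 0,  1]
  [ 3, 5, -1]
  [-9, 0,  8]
J_2(5) ⊕ J_1(5)

The characteristic polynomial is
  det(x·I − A) = x^3 - 15*x^2 + 75*x - 125 = (x - 5)^3

Eigenvalues and multiplicities (the geometric multiplicity of λ is n − rank(A − λI), which equals the number of Jordan blocks for λ):
  λ = 5: algebraic multiplicity = 3, geometric multiplicity = 2

Determining the block sizes for each eigenvalue:
  λ = 5: 2 blocks summing to 3 forces exactly one block of size 2 and the rest size 1 → block sizes [2, 1]

Assembling the blocks gives a Jordan form
J =
  [5, 1, 0]
  [0, 5, 0]
  [0, 0, 5]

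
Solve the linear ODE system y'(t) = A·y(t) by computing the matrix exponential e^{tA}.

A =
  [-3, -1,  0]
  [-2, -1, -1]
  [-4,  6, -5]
e^{tA} =
  [t^2*exp(-3*t) + exp(-3*t), -t^2*exp(-3*t) - t*exp(-3*t), t^2*exp(-3*t)/2]
  [-2*t*exp(-3*t), 2*t*exp(-3*t) + exp(-3*t), -t*exp(-3*t)]
  [-2*t^2*exp(-3*t) - 4*t*exp(-3*t), 2*t^2*exp(-3*t) + 6*t*exp(-3*t), -t^2*exp(-3*t) - 2*t*exp(-3*t) + exp(-3*t)]

Strategy: write A = P · J · P⁻¹ where J is a Jordan canonical form, so e^{tA} = P · e^{tJ} · P⁻¹, and e^{tJ} can be computed block-by-block.

A has Jordan form
J =
  [-3,  1,  0]
  [ 0, -3,  1]
  [ 0,  0, -3]
(up to reordering of blocks).

Per-block formulas:
  For a 3×3 Jordan block J_3(-3): exp(t · J_3(-3)) = e^(-3t)·(I + t·N + (t^2/2)·N^2), where N is the 3×3 nilpotent shift.

After assembling e^{tJ} and conjugating by P, we get:

e^{tA} =
  [t^2*exp(-3*t) + exp(-3*t), -t^2*exp(-3*t) - t*exp(-3*t), t^2*exp(-3*t)/2]
  [-2*t*exp(-3*t), 2*t*exp(-3*t) + exp(-3*t), -t*exp(-3*t)]
  [-2*t^2*exp(-3*t) - 4*t*exp(-3*t), 2*t^2*exp(-3*t) + 6*t*exp(-3*t), -t^2*exp(-3*t) - 2*t*exp(-3*t) + exp(-3*t)]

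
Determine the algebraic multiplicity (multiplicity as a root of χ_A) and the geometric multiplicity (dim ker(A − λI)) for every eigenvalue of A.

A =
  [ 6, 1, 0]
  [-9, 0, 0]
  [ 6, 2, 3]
λ = 3: alg = 3, geom = 2

Step 1 — factor the characteristic polynomial to read off the algebraic multiplicities:
  χ_A(x) = (x - 3)^3

Step 2 — compute geometric multiplicities via the rank-nullity identity g(λ) = n − rank(A − λI):
  rank(A − (3)·I) = 1, so dim ker(A − (3)·I) = n − 1 = 2

Summary:
  λ = 3: algebraic multiplicity = 3, geometric multiplicity = 2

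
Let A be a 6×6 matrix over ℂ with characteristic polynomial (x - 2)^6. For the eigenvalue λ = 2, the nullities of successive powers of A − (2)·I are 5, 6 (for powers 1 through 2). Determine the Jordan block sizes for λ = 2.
Block sizes for λ = 2: [2, 1, 1, 1, 1]

From the dimensions of kernels of powers, the number of Jordan blocks of size at least j is d_j − d_{j−1} where d_j = dim ker(N^j) (with d_0 = 0). Computing the differences gives [5, 1].
The number of blocks of size exactly k is (#blocks of size ≥ k) − (#blocks of size ≥ k + 1), so the partition is: 4 block(s) of size 1, 1 block(s) of size 2.
In nonincreasing order the block sizes are [2, 1, 1, 1, 1].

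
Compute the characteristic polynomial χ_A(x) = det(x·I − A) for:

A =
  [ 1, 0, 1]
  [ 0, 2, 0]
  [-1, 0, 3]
x^3 - 6*x^2 + 12*x - 8

Expanding det(x·I − A) (e.g. by cofactor expansion or by noting that A is similar to its Jordan form J, which has the same characteristic polynomial as A) gives
  χ_A(x) = x^3 - 6*x^2 + 12*x - 8
which factors as (x - 2)^3. The eigenvalues (with algebraic multiplicities) are λ = 2 with multiplicity 3.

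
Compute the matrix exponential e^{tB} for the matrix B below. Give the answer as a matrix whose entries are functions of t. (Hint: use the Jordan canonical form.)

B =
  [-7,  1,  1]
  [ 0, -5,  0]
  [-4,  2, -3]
e^{tB} =
  [-2*t*exp(-5*t) + exp(-5*t), t*exp(-5*t), t*exp(-5*t)]
  [0, exp(-5*t), 0]
  [-4*t*exp(-5*t), 2*t*exp(-5*t), 2*t*exp(-5*t) + exp(-5*t)]

Strategy: write B = P · J · P⁻¹ where J is a Jordan canonical form, so e^{tB} = P · e^{tJ} · P⁻¹, and e^{tJ} can be computed block-by-block.

B has Jordan form
J =
  [-5,  1,  0]
  [ 0, -5,  0]
  [ 0,  0, -5]
(up to reordering of blocks).

Per-block formulas:
  For a 2×2 Jordan block J_2(-5): exp(t · J_2(-5)) = e^(-5t)·(I + t·N), where N is the 2×2 nilpotent shift.
  For a 1×1 block at λ = -5: exp(t · [-5]) = [e^(-5t)].

After assembling e^{tJ} and conjugating by P, we get:

e^{tB} =
  [-2*t*exp(-5*t) + exp(-5*t), t*exp(-5*t), t*exp(-5*t)]
  [0, exp(-5*t), 0]
  [-4*t*exp(-5*t), 2*t*exp(-5*t), 2*t*exp(-5*t) + exp(-5*t)]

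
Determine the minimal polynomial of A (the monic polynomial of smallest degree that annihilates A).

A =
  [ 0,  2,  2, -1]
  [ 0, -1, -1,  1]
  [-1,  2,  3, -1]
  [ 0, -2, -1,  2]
x^3 - 3*x^2 + 3*x - 1

The characteristic polynomial is χ_A(x) = (x - 1)^4, so the eigenvalues are known. The minimal polynomial is
  m_A(x) = Π_λ (x − λ)^{k_λ}
where k_λ is the size of the *largest* Jordan block for λ (equivalently, the smallest k with (A − λI)^k v = 0 for every generalised eigenvector v of λ).

  λ = 1: largest Jordan block has size 3, contributing (x − 1)^3

So m_A(x) = (x - 1)^3 = x^3 - 3*x^2 + 3*x - 1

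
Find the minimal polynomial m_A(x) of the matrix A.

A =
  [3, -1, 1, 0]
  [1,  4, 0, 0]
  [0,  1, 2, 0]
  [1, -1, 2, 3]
x^3 - 9*x^2 + 27*x - 27

The characteristic polynomial is χ_A(x) = (x - 3)^4, so the eigenvalues are known. The minimal polynomial is
  m_A(x) = Π_λ (x − λ)^{k_λ}
where k_λ is the size of the *largest* Jordan block for λ (equivalently, the smallest k with (A − λI)^k v = 0 for every generalised eigenvector v of λ).

  λ = 3: largest Jordan block has size 3, contributing (x − 3)^3

So m_A(x) = (x - 3)^3 = x^3 - 9*x^2 + 27*x - 27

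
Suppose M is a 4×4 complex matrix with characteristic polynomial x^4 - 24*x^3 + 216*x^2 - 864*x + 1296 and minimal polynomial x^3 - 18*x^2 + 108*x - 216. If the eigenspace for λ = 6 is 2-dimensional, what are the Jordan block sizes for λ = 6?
Block sizes for λ = 6: [3, 1]

Step 1 — from the characteristic polynomial, algebraic multiplicity of λ = 6 is 4. From dim ker(M − (6)·I) = 2, there are exactly 2 Jordan blocks for λ = 6.
Step 2 — from the minimal polynomial, the factor (x − 6)^3 tells us the largest block for λ = 6 has size 3.
Step 3 — with total size 4, 2 blocks, and largest block 3, the block sizes (in nonincreasing order) are [3, 1].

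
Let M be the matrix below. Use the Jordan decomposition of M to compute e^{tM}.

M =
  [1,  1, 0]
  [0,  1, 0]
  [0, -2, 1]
e^{tM} =
  [exp(t), t*exp(t), 0]
  [0, exp(t), 0]
  [0, -2*t*exp(t), exp(t)]

Strategy: write M = P · J · P⁻¹ where J is a Jordan canonical form, so e^{tM} = P · e^{tJ} · P⁻¹, and e^{tJ} can be computed block-by-block.

M has Jordan form
J =
  [1, 1, 0]
  [0, 1, 0]
  [0, 0, 1]
(up to reordering of blocks).

Per-block formulas:
  For a 2×2 Jordan block J_2(1): exp(t · J_2(1)) = e^(1t)·(I + t·N), where N is the 2×2 nilpotent shift.
  For a 1×1 block at λ = 1: exp(t · [1]) = [e^(1t)].

After assembling e^{tJ} and conjugating by P, we get:

e^{tM} =
  [exp(t), t*exp(t), 0]
  [0, exp(t), 0]
  [0, -2*t*exp(t), exp(t)]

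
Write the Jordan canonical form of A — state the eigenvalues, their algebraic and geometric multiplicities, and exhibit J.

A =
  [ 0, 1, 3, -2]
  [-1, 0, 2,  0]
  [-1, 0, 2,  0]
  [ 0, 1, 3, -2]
J_3(0) ⊕ J_1(0)

The characteristic polynomial is
  det(x·I − A) = x^4

Eigenvalues and multiplicities (the geometric multiplicity of λ is n − rank(A − λI), which equals the number of Jordan blocks for λ):
  λ = 0: algebraic multiplicity = 4, geometric multiplicity = 2

Determining the block sizes for each eigenvalue:
  λ = 0: with am = 4 and gm = 2, the partition is not yet determined (e.g. several partitions of 4 into 2 parts exist). Let N = A − (0)·I. Computing rank(N^1) = 2, rank(N^2) = 1, rank(N^3) = 0; the number of blocks of size ≥ j is rank(N^{j−1}) − rank(N^j), giving [2, 1, 1]. So we have 1 block(s) of size 3, 1 block(s) of size 1 → block sizes [3, 1]

Assembling the blocks gives a Jordan form
J =
  [0, 1, 0, 0]
  [0, 0, 1, 0]
  [0, 0, 0, 0]
  [0, 0, 0, 0]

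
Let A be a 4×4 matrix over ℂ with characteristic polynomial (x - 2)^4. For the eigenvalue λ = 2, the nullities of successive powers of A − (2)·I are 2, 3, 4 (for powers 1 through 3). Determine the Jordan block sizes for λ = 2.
Block sizes for λ = 2: [3, 1]

From the dimensions of kernels of powers, the number of Jordan blocks of size at least j is d_j − d_{j−1} where d_j = dim ker(N^j) (with d_0 = 0). Computing the differences gives [2, 1, 1].
The number of blocks of size exactly k is (#blocks of size ≥ k) − (#blocks of size ≥ k + 1), so the partition is: 1 block(s) of size 1, 1 block(s) of size 3.
In nonincreasing order the block sizes are [3, 1].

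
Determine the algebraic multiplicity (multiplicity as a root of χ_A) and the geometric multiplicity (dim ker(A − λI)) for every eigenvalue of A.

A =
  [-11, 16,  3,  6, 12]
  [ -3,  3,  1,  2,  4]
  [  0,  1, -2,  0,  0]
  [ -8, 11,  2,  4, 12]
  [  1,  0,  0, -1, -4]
λ = -2: alg = 5, geom = 2

Step 1 — factor the characteristic polynomial to read off the algebraic multiplicities:
  χ_A(x) = (x + 2)^5

Step 2 — compute geometric multiplicities via the rank-nullity identity g(λ) = n − rank(A − λI):
  rank(A − (-2)·I) = 3, so dim ker(A − (-2)·I) = n − 3 = 2

Summary:
  λ = -2: algebraic multiplicity = 5, geometric multiplicity = 2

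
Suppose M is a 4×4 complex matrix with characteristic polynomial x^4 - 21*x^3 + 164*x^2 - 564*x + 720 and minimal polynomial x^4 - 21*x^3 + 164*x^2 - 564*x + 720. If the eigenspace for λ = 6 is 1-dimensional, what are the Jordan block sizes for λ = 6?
Block sizes for λ = 6: [2]

Step 1 — from the characteristic polynomial, algebraic multiplicity of λ = 6 is 2. From dim ker(M − (6)·I) = 1, there are exactly 1 Jordan blocks for λ = 6.
Step 2 — from the minimal polynomial, the factor (x − 6)^2 tells us the largest block for λ = 6 has size 2.
Step 3 — with total size 2, 1 blocks, and largest block 2, the block sizes (in nonincreasing order) are [2].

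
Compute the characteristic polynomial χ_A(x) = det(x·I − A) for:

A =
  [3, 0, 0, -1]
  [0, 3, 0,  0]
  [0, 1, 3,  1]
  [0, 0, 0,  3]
x^4 - 12*x^3 + 54*x^2 - 108*x + 81

Expanding det(x·I − A) (e.g. by cofactor expansion or by noting that A is similar to its Jordan form J, which has the same characteristic polynomial as A) gives
  χ_A(x) = x^4 - 12*x^3 + 54*x^2 - 108*x + 81
which factors as (x - 3)^4. The eigenvalues (with algebraic multiplicities) are λ = 3 with multiplicity 4.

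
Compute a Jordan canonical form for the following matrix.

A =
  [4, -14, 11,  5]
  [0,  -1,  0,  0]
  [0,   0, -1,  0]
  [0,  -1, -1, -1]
J_2(-1) ⊕ J_1(-1) ⊕ J_1(4)

The characteristic polynomial is
  det(x·I − A) = x^4 - x^3 - 9*x^2 - 11*x - 4 = (x - 4)*(x + 1)^3

Eigenvalues and multiplicities (the geometric multiplicity of λ is n − rank(A − λI), which equals the number of Jordan blocks for λ):
  λ = -1: algebraic multiplicity = 3, geometric multiplicity = 2
  λ = 4: algebraic multiplicity = 1, geometric multiplicity = 1

Determining the block sizes for each eigenvalue:
  λ = -1: 2 blocks summing to 3 forces exactly one block of size 2 and the rest size 1 → block sizes [2, 1]
  λ = 4: one block (gm = 1), so the single block has size am = 1 → block sizes [1]

Assembling the blocks gives a Jordan form
J =
  [-1,  1,  0, 0]
  [ 0, -1,  0, 0]
  [ 0,  0, -1, 0]
  [ 0,  0,  0, 4]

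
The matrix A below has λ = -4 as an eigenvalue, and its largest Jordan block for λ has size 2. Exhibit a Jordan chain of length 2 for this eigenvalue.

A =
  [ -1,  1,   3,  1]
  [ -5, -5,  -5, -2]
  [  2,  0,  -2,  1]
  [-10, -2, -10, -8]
A Jordan chain for λ = -4 of length 2:
v_1 = (3, -5, 2, -10)ᵀ
v_2 = (1, 0, 0, 0)ᵀ

Let N = A − (-4)·I. We want v_2 with N^2 v_2 = 0 but N^1 v_2 ≠ 0; then v_{j-1} := N · v_j for j = 2, …, 2.

Pick v_2 = (1, 0, 0, 0)ᵀ.
Then v_1 = N · v_2 = (3, -5, 2, -10)ᵀ.

Sanity check: (A − (-4)·I) v_1 = (0, 0, 0, 0)ᵀ = 0. ✓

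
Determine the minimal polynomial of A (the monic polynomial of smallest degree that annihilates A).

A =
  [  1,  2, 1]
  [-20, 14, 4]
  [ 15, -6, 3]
x^2 - 12*x + 36

The characteristic polynomial is χ_A(x) = (x - 6)^3, so the eigenvalues are known. The minimal polynomial is
  m_A(x) = Π_λ (x − λ)^{k_λ}
where k_λ is the size of the *largest* Jordan block for λ (equivalently, the smallest k with (A − λI)^k v = 0 for every generalised eigenvector v of λ).

  λ = 6: largest Jordan block has size 2, contributing (x − 6)^2

So m_A(x) = (x - 6)^2 = x^2 - 12*x + 36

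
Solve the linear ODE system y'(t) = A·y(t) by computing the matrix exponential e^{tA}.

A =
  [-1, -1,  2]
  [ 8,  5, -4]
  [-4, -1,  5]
e^{tA} =
  [-4*t*exp(3*t) + exp(3*t), -t*exp(3*t), 2*t*exp(3*t)]
  [8*t*exp(3*t), 2*t*exp(3*t) + exp(3*t), -4*t*exp(3*t)]
  [-4*t*exp(3*t), -t*exp(3*t), 2*t*exp(3*t) + exp(3*t)]

Strategy: write A = P · J · P⁻¹ where J is a Jordan canonical form, so e^{tA} = P · e^{tJ} · P⁻¹, and e^{tJ} can be computed block-by-block.

A has Jordan form
J =
  [3, 1, 0]
  [0, 3, 0]
  [0, 0, 3]
(up to reordering of blocks).

Per-block formulas:
  For a 1×1 block at λ = 3: exp(t · [3]) = [e^(3t)].
  For a 2×2 Jordan block J_2(3): exp(t · J_2(3)) = e^(3t)·(I + t·N), where N is the 2×2 nilpotent shift.

After assembling e^{tJ} and conjugating by P, we get:

e^{tA} =
  [-4*t*exp(3*t) + exp(3*t), -t*exp(3*t), 2*t*exp(3*t)]
  [8*t*exp(3*t), 2*t*exp(3*t) + exp(3*t), -4*t*exp(3*t)]
  [-4*t*exp(3*t), -t*exp(3*t), 2*t*exp(3*t) + exp(3*t)]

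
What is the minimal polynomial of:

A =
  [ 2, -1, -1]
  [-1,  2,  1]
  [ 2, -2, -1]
x^2 - 2*x + 1

The characteristic polynomial is χ_A(x) = (x - 1)^3, so the eigenvalues are known. The minimal polynomial is
  m_A(x) = Π_λ (x − λ)^{k_λ}
where k_λ is the size of the *largest* Jordan block for λ (equivalently, the smallest k with (A − λI)^k v = 0 for every generalised eigenvector v of λ).

  λ = 1: largest Jordan block has size 2, contributing (x − 1)^2

So m_A(x) = (x - 1)^2 = x^2 - 2*x + 1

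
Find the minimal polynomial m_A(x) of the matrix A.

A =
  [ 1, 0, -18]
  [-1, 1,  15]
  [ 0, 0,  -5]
x^3 + 3*x^2 - 9*x + 5

The characteristic polynomial is χ_A(x) = (x - 1)^2*(x + 5), so the eigenvalues are known. The minimal polynomial is
  m_A(x) = Π_λ (x − λ)^{k_λ}
where k_λ is the size of the *largest* Jordan block for λ (equivalently, the smallest k with (A − λI)^k v = 0 for every generalised eigenvector v of λ).

  λ = -5: largest Jordan block has size 1, contributing (x + 5)
  λ = 1: largest Jordan block has size 2, contributing (x − 1)^2

So m_A(x) = (x - 1)^2*(x + 5) = x^3 + 3*x^2 - 9*x + 5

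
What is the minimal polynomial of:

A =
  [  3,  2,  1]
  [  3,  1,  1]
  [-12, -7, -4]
x^3

The characteristic polynomial is χ_A(x) = x^3, so the eigenvalues are known. The minimal polynomial is
  m_A(x) = Π_λ (x − λ)^{k_λ}
where k_λ is the size of the *largest* Jordan block for λ (equivalently, the smallest k with (A − λI)^k v = 0 for every generalised eigenvector v of λ).

  λ = 0: largest Jordan block has size 3, contributing (x − 0)^3

So m_A(x) = x^3 = x^3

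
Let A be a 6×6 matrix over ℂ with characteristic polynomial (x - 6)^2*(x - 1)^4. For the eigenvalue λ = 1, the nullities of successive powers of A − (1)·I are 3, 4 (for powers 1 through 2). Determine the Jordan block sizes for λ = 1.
Block sizes for λ = 1: [2, 1, 1]

From the dimensions of kernels of powers, the number of Jordan blocks of size at least j is d_j − d_{j−1} where d_j = dim ker(N^j) (with d_0 = 0). Computing the differences gives [3, 1].
The number of blocks of size exactly k is (#blocks of size ≥ k) − (#blocks of size ≥ k + 1), so the partition is: 2 block(s) of size 1, 1 block(s) of size 2.
In nonincreasing order the block sizes are [2, 1, 1].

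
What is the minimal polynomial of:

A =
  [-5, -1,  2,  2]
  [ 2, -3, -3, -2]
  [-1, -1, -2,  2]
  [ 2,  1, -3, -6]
x^3 + 12*x^2 + 48*x + 64

The characteristic polynomial is χ_A(x) = (x + 4)^4, so the eigenvalues are known. The minimal polynomial is
  m_A(x) = Π_λ (x − λ)^{k_λ}
where k_λ is the size of the *largest* Jordan block for λ (equivalently, the smallest k with (A − λI)^k v = 0 for every generalised eigenvector v of λ).

  λ = -4: largest Jordan block has size 3, contributing (x + 4)^3

So m_A(x) = (x + 4)^3 = x^3 + 12*x^2 + 48*x + 64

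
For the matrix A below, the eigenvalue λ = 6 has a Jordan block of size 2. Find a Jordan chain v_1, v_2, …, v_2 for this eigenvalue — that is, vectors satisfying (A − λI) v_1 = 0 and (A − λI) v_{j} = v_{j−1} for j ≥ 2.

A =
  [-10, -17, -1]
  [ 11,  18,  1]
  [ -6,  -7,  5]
A Jordan chain for λ = 6 of length 2:
v_1 = (1, -1, 1)ᵀ
v_2 = (1, -1, 0)ᵀ

Let N = A − (6)·I. We want v_2 with N^2 v_2 = 0 but N^1 v_2 ≠ 0; then v_{j-1} := N · v_j for j = 2, …, 2.

Pick v_2 = (1, -1, 0)ᵀ.
Then v_1 = N · v_2 = (1, -1, 1)ᵀ.

Sanity check: (A − (6)·I) v_1 = (0, 0, 0)ᵀ = 0. ✓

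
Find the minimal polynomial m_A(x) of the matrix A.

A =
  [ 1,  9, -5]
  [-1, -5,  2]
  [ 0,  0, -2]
x^3 + 6*x^2 + 12*x + 8

The characteristic polynomial is χ_A(x) = (x + 2)^3, so the eigenvalues are known. The minimal polynomial is
  m_A(x) = Π_λ (x − λ)^{k_λ}
where k_λ is the size of the *largest* Jordan block for λ (equivalently, the smallest k with (A − λI)^k v = 0 for every generalised eigenvector v of λ).

  λ = -2: largest Jordan block has size 3, contributing (x + 2)^3

So m_A(x) = (x + 2)^3 = x^3 + 6*x^2 + 12*x + 8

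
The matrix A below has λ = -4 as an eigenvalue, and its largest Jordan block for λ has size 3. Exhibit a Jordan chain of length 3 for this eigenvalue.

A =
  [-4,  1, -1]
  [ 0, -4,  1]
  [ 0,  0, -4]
A Jordan chain for λ = -4 of length 3:
v_1 = (1, 0, 0)ᵀ
v_2 = (-1, 1, 0)ᵀ
v_3 = (0, 0, 1)ᵀ

Let N = A − (-4)·I. We want v_3 with N^3 v_3 = 0 but N^2 v_3 ≠ 0; then v_{j-1} := N · v_j for j = 3, …, 2.

Pick v_3 = (0, 0, 1)ᵀ.
Then v_2 = N · v_3 = (-1, 1, 0)ᵀ.
Then v_1 = N · v_2 = (1, 0, 0)ᵀ.

Sanity check: (A − (-4)·I) v_1 = (0, 0, 0)ᵀ = 0. ✓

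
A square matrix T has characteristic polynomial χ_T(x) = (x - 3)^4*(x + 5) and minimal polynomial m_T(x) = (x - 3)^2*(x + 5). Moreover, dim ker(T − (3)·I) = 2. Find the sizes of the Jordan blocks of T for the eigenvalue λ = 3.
Block sizes for λ = 3: [2, 2]

Step 1 — from the characteristic polynomial, algebraic multiplicity of λ = 3 is 4. From dim ker(T − (3)·I) = 2, there are exactly 2 Jordan blocks for λ = 3.
Step 2 — from the minimal polynomial, the factor (x − 3)^2 tells us the largest block for λ = 3 has size 2.
Step 3 — with total size 4, 2 blocks, and largest block 2, the block sizes (in nonincreasing order) are [2, 2].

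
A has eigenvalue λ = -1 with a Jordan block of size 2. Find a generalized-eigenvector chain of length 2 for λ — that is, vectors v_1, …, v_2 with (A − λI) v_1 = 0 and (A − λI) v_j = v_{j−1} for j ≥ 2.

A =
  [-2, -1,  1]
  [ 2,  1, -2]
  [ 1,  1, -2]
A Jordan chain for λ = -1 of length 2:
v_1 = (-1, 2, 1)ᵀ
v_2 = (1, 0, 0)ᵀ

Let N = A − (-1)·I. We want v_2 with N^2 v_2 = 0 but N^1 v_2 ≠ 0; then v_{j-1} := N · v_j for j = 2, …, 2.

Pick v_2 = (1, 0, 0)ᵀ.
Then v_1 = N · v_2 = (-1, 2, 1)ᵀ.

Sanity check: (A − (-1)·I) v_1 = (0, 0, 0)ᵀ = 0. ✓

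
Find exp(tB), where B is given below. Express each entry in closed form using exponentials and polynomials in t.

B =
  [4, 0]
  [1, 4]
e^{tB} =
  [exp(4*t), 0]
  [t*exp(4*t), exp(4*t)]

Strategy: write B = P · J · P⁻¹ where J is a Jordan canonical form, so e^{tB} = P · e^{tJ} · P⁻¹, and e^{tJ} can be computed block-by-block.

B has Jordan form
J =
  [4, 1]
  [0, 4]
(up to reordering of blocks).

Per-block formulas:
  For a 2×2 Jordan block J_2(4): exp(t · J_2(4)) = e^(4t)·(I + t·N), where N is the 2×2 nilpotent shift.

After assembling e^{tJ} and conjugating by P, we get:

e^{tB} =
  [exp(4*t), 0]
  [t*exp(4*t), exp(4*t)]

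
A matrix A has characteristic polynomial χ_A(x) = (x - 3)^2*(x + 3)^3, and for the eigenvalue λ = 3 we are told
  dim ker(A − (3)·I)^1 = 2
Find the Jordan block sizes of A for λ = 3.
Block sizes for λ = 3: [1, 1]

From the dimensions of kernels of powers, the number of Jordan blocks of size at least j is d_j − d_{j−1} where d_j = dim ker(N^j) (with d_0 = 0). Computing the differences gives [2].
The number of blocks of size exactly k is (#blocks of size ≥ k) − (#blocks of size ≥ k + 1), so the partition is: 2 block(s) of size 1.
In nonincreasing order the block sizes are [1, 1].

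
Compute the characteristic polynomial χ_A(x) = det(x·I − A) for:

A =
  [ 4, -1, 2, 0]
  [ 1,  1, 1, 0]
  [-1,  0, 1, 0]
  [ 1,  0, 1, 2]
x^4 - 8*x^3 + 24*x^2 - 32*x + 16

Expanding det(x·I − A) (e.g. by cofactor expansion or by noting that A is similar to its Jordan form J, which has the same characteristic polynomial as A) gives
  χ_A(x) = x^4 - 8*x^3 + 24*x^2 - 32*x + 16
which factors as (x - 2)^4. The eigenvalues (with algebraic multiplicities) are λ = 2 with multiplicity 4.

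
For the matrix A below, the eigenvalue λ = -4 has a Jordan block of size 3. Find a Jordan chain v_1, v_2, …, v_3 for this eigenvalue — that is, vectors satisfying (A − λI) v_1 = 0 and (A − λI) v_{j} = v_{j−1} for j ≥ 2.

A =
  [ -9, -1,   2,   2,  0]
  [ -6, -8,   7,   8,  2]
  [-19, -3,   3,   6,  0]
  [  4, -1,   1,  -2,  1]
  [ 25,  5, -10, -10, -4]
A Jordan chain for λ = -4 of length 3:
v_1 = (1, 3, 4, 0, -5)ᵀ
v_2 = (-5, -6, -19, 4, 25)ᵀ
v_3 = (1, 0, 0, 0, 0)ᵀ

Let N = A − (-4)·I. We want v_3 with N^3 v_3 = 0 but N^2 v_3 ≠ 0; then v_{j-1} := N · v_j for j = 3, …, 2.

Pick v_3 = (1, 0, 0, 0, 0)ᵀ.
Then v_2 = N · v_3 = (-5, -6, -19, 4, 25)ᵀ.
Then v_1 = N · v_2 = (1, 3, 4, 0, -5)ᵀ.

Sanity check: (A − (-4)·I) v_1 = (0, 0, 0, 0, 0)ᵀ = 0. ✓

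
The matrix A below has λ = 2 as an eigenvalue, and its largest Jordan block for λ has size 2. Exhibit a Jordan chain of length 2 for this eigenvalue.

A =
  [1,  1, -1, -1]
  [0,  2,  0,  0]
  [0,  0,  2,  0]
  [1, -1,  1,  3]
A Jordan chain for λ = 2 of length 2:
v_1 = (-1, 0, 0, 1)ᵀ
v_2 = (1, 0, 0, 0)ᵀ

Let N = A − (2)·I. We want v_2 with N^2 v_2 = 0 but N^1 v_2 ≠ 0; then v_{j-1} := N · v_j for j = 2, …, 2.

Pick v_2 = (1, 0, 0, 0)ᵀ.
Then v_1 = N · v_2 = (-1, 0, 0, 1)ᵀ.

Sanity check: (A − (2)·I) v_1 = (0, 0, 0, 0)ᵀ = 0. ✓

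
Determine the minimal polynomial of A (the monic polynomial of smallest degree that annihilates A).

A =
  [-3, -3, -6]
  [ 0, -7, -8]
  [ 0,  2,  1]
x^2 + 6*x + 9

The characteristic polynomial is χ_A(x) = (x + 3)^3, so the eigenvalues are known. The minimal polynomial is
  m_A(x) = Π_λ (x − λ)^{k_λ}
where k_λ is the size of the *largest* Jordan block for λ (equivalently, the smallest k with (A − λI)^k v = 0 for every generalised eigenvector v of λ).

  λ = -3: largest Jordan block has size 2, contributing (x + 3)^2

So m_A(x) = (x + 3)^2 = x^2 + 6*x + 9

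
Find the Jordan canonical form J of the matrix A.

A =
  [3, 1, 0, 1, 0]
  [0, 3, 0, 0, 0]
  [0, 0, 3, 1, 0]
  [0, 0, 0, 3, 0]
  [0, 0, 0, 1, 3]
J_2(3) ⊕ J_2(3) ⊕ J_1(3)

The characteristic polynomial is
  det(x·I − A) = x^5 - 15*x^4 + 90*x^3 - 270*x^2 + 405*x - 243 = (x - 3)^5

Eigenvalues and multiplicities (the geometric multiplicity of λ is n − rank(A − λI), which equals the number of Jordan blocks for λ):
  λ = 3: algebraic multiplicity = 5, geometric multiplicity = 3

Determining the block sizes for each eigenvalue:
  λ = 3: with am = 5 and gm = 3, the partition is not yet determined (e.g. several partitions of 5 into 3 parts exist). Let N = A − (3)·I. Computing rank(N^1) = 2, rank(N^2) = 0; the number of blocks of size ≥ j is rank(N^{j−1}) − rank(N^j), giving [3, 2]. So we have 2 block(s) of size 2, 1 block(s) of size 1 → block sizes [2, 2, 1]

Assembling the blocks gives a Jordan form
J =
  [3, 1, 0, 0, 0]
  [0, 3, 0, 0, 0]
  [0, 0, 3, 1, 0]
  [0, 0, 0, 3, 0]
  [0, 0, 0, 0, 3]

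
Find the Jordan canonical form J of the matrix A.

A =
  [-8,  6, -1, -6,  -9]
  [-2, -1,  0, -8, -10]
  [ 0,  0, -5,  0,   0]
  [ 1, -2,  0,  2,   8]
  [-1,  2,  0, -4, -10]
J_3(-5) ⊕ J_1(-5) ⊕ J_1(-2)

The characteristic polynomial is
  det(x·I − A) = x^5 + 22*x^4 + 190*x^3 + 800*x^2 + 1625*x + 1250 = (x + 2)*(x + 5)^4

Eigenvalues and multiplicities (the geometric multiplicity of λ is n − rank(A − λI), which equals the number of Jordan blocks for λ):
  λ = -5: algebraic multiplicity = 4, geometric multiplicity = 2
  λ = -2: algebraic multiplicity = 1, geometric multiplicity = 1

Determining the block sizes for each eigenvalue:
  λ = -5: with am = 4 and gm = 2, the partition is not yet determined (e.g. several partitions of 4 into 2 parts exist). Let N = A − (-5)·I. Computing rank(N^1) = 3, rank(N^2) = 2, rank(N^3) = 1; the number of blocks of size ≥ j is rank(N^{j−1}) − rank(N^j), giving [2, 1, 1]. So we have 1 block(s) of size 3, 1 block(s) of size 1 → block sizes [3, 1]
  λ = -2: one block (gm = 1), so the single block has size am = 1 → block sizes [1]

Assembling the blocks gives a Jordan form
J =
  [-5,  1,  0,  0,  0]
  [ 0, -5,  1,  0,  0]
  [ 0,  0, -5,  0,  0]
  [ 0,  0,  0, -5,  0]
  [ 0,  0,  0,  0, -2]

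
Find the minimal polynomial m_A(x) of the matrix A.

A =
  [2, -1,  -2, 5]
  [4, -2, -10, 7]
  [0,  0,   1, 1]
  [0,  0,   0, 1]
x^4 - 2*x^3 + x^2

The characteristic polynomial is χ_A(x) = x^2*(x - 1)^2, so the eigenvalues are known. The minimal polynomial is
  m_A(x) = Π_λ (x − λ)^{k_λ}
where k_λ is the size of the *largest* Jordan block for λ (equivalently, the smallest k with (A − λI)^k v = 0 for every generalised eigenvector v of λ).

  λ = 0: largest Jordan block has size 2, contributing (x − 0)^2
  λ = 1: largest Jordan block has size 2, contributing (x − 1)^2

So m_A(x) = x^2*(x - 1)^2 = x^4 - 2*x^3 + x^2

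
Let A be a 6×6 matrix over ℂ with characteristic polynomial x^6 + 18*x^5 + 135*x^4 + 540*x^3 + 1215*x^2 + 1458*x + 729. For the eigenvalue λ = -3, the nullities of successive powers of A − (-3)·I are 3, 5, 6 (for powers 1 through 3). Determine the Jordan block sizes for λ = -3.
Block sizes for λ = -3: [3, 2, 1]

From the dimensions of kernels of powers, the number of Jordan blocks of size at least j is d_j − d_{j−1} where d_j = dim ker(N^j) (with d_0 = 0). Computing the differences gives [3, 2, 1].
The number of blocks of size exactly k is (#blocks of size ≥ k) − (#blocks of size ≥ k + 1), so the partition is: 1 block(s) of size 1, 1 block(s) of size 2, 1 block(s) of size 3.
In nonincreasing order the block sizes are [3, 2, 1].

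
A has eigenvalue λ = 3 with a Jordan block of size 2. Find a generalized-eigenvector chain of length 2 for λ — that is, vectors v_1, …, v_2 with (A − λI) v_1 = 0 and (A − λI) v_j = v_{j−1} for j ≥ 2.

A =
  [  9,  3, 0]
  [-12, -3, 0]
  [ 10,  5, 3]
A Jordan chain for λ = 3 of length 2:
v_1 = (6, -12, 10)ᵀ
v_2 = (1, 0, 0)ᵀ

Let N = A − (3)·I. We want v_2 with N^2 v_2 = 0 but N^1 v_2 ≠ 0; then v_{j-1} := N · v_j for j = 2, …, 2.

Pick v_2 = (1, 0, 0)ᵀ.
Then v_1 = N · v_2 = (6, -12, 10)ᵀ.

Sanity check: (A − (3)·I) v_1 = (0, 0, 0)ᵀ = 0. ✓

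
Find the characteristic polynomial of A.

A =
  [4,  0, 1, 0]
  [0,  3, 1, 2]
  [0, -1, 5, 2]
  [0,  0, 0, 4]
x^4 - 16*x^3 + 96*x^2 - 256*x + 256

Expanding det(x·I − A) (e.g. by cofactor expansion or by noting that A is similar to its Jordan form J, which has the same characteristic polynomial as A) gives
  χ_A(x) = x^4 - 16*x^3 + 96*x^2 - 256*x + 256
which factors as (x - 4)^4. The eigenvalues (with algebraic multiplicities) are λ = 4 with multiplicity 4.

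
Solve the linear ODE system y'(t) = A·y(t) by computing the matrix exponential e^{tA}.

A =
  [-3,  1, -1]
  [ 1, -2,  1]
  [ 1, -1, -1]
e^{tA} =
  [t^2*exp(-2*t)/2 - t*exp(-2*t) + exp(-2*t), t*exp(-2*t), t^2*exp(-2*t)/2 - t*exp(-2*t)]
  [t*exp(-2*t), exp(-2*t), t*exp(-2*t)]
  [-t^2*exp(-2*t)/2 + t*exp(-2*t), -t*exp(-2*t), -t^2*exp(-2*t)/2 + t*exp(-2*t) + exp(-2*t)]

Strategy: write A = P · J · P⁻¹ where J is a Jordan canonical form, so e^{tA} = P · e^{tJ} · P⁻¹, and e^{tJ} can be computed block-by-block.

A has Jordan form
J =
  [-2,  1,  0]
  [ 0, -2,  1]
  [ 0,  0, -2]
(up to reordering of blocks).

Per-block formulas:
  For a 3×3 Jordan block J_3(-2): exp(t · J_3(-2)) = e^(-2t)·(I + t·N + (t^2/2)·N^2), where N is the 3×3 nilpotent shift.

After assembling e^{tJ} and conjugating by P, we get:

e^{tA} =
  [t^2*exp(-2*t)/2 - t*exp(-2*t) + exp(-2*t), t*exp(-2*t), t^2*exp(-2*t)/2 - t*exp(-2*t)]
  [t*exp(-2*t), exp(-2*t), t*exp(-2*t)]
  [-t^2*exp(-2*t)/2 + t*exp(-2*t), -t*exp(-2*t), -t^2*exp(-2*t)/2 + t*exp(-2*t) + exp(-2*t)]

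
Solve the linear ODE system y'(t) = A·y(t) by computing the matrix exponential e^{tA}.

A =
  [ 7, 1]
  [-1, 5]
e^{tA} =
  [t*exp(6*t) + exp(6*t), t*exp(6*t)]
  [-t*exp(6*t), -t*exp(6*t) + exp(6*t)]

Strategy: write A = P · J · P⁻¹ where J is a Jordan canonical form, so e^{tA} = P · e^{tJ} · P⁻¹, and e^{tJ} can be computed block-by-block.

A has Jordan form
J =
  [6, 1]
  [0, 6]
(up to reordering of blocks).

Per-block formulas:
  For a 2×2 Jordan block J_2(6): exp(t · J_2(6)) = e^(6t)·(I + t·N), where N is the 2×2 nilpotent shift.

After assembling e^{tJ} and conjugating by P, we get:

e^{tA} =
  [t*exp(6*t) + exp(6*t), t*exp(6*t)]
  [-t*exp(6*t), -t*exp(6*t) + exp(6*t)]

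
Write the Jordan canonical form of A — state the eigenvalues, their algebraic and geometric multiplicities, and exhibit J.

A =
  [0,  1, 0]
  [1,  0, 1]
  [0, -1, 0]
J_3(0)

The characteristic polynomial is
  det(x·I − A) = x^3

Eigenvalues and multiplicities (the geometric multiplicity of λ is n − rank(A − λI), which equals the number of Jordan blocks for λ):
  λ = 0: algebraic multiplicity = 3, geometric multiplicity = 1

Determining the block sizes for each eigenvalue:
  λ = 0: one block (gm = 1), so the single block has size am = 3 → block sizes [3]

Assembling the blocks gives a Jordan form
J =
  [0, 1, 0]
  [0, 0, 1]
  [0, 0, 0]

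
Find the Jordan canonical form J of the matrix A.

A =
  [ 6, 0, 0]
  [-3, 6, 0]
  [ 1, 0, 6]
J_2(6) ⊕ J_1(6)

The characteristic polynomial is
  det(x·I − A) = x^3 - 18*x^2 + 108*x - 216 = (x - 6)^3

Eigenvalues and multiplicities (the geometric multiplicity of λ is n − rank(A − λI), which equals the number of Jordan blocks for λ):
  λ = 6: algebraic multiplicity = 3, geometric multiplicity = 2

Determining the block sizes for each eigenvalue:
  λ = 6: 2 blocks summing to 3 forces exactly one block of size 2 and the rest size 1 → block sizes [2, 1]

Assembling the blocks gives a Jordan form
J =
  [6, 1, 0]
  [0, 6, 0]
  [0, 0, 6]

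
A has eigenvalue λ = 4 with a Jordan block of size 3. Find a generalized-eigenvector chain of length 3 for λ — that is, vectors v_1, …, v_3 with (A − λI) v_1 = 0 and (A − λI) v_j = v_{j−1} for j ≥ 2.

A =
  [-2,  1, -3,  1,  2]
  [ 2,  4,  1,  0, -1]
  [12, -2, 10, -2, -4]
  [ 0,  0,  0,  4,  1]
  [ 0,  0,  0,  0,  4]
A Jordan chain for λ = 4 of length 3:
v_1 = (2, 0, -4, 0, 0)ᵀ
v_2 = (-6, 2, 12, 0, 0)ᵀ
v_3 = (1, 0, 0, 0, 0)ᵀ

Let N = A − (4)·I. We want v_3 with N^3 v_3 = 0 but N^2 v_3 ≠ 0; then v_{j-1} := N · v_j for j = 3, …, 2.

Pick v_3 = (1, 0, 0, 0, 0)ᵀ.
Then v_2 = N · v_3 = (-6, 2, 12, 0, 0)ᵀ.
Then v_1 = N · v_2 = (2, 0, -4, 0, 0)ᵀ.

Sanity check: (A − (4)·I) v_1 = (0, 0, 0, 0, 0)ᵀ = 0. ✓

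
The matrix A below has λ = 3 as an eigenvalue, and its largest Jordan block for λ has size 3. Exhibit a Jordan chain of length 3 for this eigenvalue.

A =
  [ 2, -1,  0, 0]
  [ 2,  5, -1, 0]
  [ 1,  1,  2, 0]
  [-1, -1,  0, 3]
A Jordan chain for λ = 3 of length 3:
v_1 = (-1, 1, 0, -1)ᵀ
v_2 = (-1, 2, 1, -1)ᵀ
v_3 = (1, 0, 0, 0)ᵀ

Let N = A − (3)·I. We want v_3 with N^3 v_3 = 0 but N^2 v_3 ≠ 0; then v_{j-1} := N · v_j for j = 3, …, 2.

Pick v_3 = (1, 0, 0, 0)ᵀ.
Then v_2 = N · v_3 = (-1, 2, 1, -1)ᵀ.
Then v_1 = N · v_2 = (-1, 1, 0, -1)ᵀ.

Sanity check: (A − (3)·I) v_1 = (0, 0, 0, 0)ᵀ = 0. ✓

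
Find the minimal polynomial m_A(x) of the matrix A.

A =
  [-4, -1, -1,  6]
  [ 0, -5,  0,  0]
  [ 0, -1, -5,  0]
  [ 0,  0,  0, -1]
x^4 + 15*x^3 + 79*x^2 + 165*x + 100

The characteristic polynomial is χ_A(x) = (x + 1)*(x + 4)*(x + 5)^2, so the eigenvalues are known. The minimal polynomial is
  m_A(x) = Π_λ (x − λ)^{k_λ}
where k_λ is the size of the *largest* Jordan block for λ (equivalently, the smallest k with (A − λI)^k v = 0 for every generalised eigenvector v of λ).

  λ = -5: largest Jordan block has size 2, contributing (x + 5)^2
  λ = -4: largest Jordan block has size 1, contributing (x + 4)
  λ = -1: largest Jordan block has size 1, contributing (x + 1)

So m_A(x) = (x + 1)*(x + 4)*(x + 5)^2 = x^4 + 15*x^3 + 79*x^2 + 165*x + 100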